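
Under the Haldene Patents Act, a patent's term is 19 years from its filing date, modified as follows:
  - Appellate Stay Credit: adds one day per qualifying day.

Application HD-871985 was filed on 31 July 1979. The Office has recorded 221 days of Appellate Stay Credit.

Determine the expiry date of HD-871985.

Base term: filing date + 19 years → 31 July 1998.
Appellate Stay Credit: +221 days → 9 March 1999.

March 9, 1999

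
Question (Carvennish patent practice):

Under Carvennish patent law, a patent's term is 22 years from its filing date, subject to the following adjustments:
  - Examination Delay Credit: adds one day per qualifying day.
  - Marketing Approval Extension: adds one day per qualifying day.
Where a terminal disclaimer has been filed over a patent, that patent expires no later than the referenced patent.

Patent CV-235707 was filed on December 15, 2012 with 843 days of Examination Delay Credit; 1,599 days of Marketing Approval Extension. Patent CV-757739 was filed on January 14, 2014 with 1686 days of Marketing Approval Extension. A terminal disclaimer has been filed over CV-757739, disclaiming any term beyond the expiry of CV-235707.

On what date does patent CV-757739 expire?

August 26, 2040

Natural term of CV-757739:
  Base: filing + 22 years → 14 January 2036.
  Marketing Approval Extension: +1686 days → 26 August 2040.
Expiry of referenced patent CV-235707:
  Base: filing + 22 years → 15 December 2034.
  Examination Delay Credit: +843 days → 6 April 2037.
  Marketing Approval Extension: +1599 days → 22 August 2041.
Terminal disclaimer: CV-757739 expires on the earlier of 26 August 2040 and 22 August 2041.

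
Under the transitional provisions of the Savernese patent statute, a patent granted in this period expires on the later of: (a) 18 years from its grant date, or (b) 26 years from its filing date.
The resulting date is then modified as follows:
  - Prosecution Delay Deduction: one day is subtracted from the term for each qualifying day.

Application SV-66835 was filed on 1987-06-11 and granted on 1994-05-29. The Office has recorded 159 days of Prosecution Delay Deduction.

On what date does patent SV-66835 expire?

2013-01-03

(a) grant + 18 years → 29 May 2012.
(b) filing + 26 years → 11 June 2013.
Later of the two: 11 June 2013.
Prosecution Delay Deduction: −159 days → 3 January 2013.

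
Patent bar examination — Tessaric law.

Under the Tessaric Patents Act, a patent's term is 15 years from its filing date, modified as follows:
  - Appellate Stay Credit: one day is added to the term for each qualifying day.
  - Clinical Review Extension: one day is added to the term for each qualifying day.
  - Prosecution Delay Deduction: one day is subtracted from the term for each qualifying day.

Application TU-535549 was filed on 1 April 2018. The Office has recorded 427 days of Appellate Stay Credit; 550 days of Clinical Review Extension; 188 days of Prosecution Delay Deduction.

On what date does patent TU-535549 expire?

2035-05-30

Base term: filing date + 15 years → 1 April 2033.
Appellate Stay Credit: +427 days → 2 June 2034.
Clinical Review Extension: +550 days → 4 December 2035.
Prosecution Delay Deduction: −188 days → 30 May 2035.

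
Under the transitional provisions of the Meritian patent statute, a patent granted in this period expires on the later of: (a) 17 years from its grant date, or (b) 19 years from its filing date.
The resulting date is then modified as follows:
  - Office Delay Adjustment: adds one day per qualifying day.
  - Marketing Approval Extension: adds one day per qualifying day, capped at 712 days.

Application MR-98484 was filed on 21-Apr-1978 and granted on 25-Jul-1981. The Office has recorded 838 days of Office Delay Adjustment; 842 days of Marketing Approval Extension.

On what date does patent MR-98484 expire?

October 22, 2002

(a) grant + 17 years → 25 July 1998.
(b) filing + 19 years → 21 April 1997.
Later of the two: 25 July 1998.
Office Delay Adjustment: +838 days → 9 November 2000.
Marketing Approval Extension: 842 days claimed exceeds the 712-day cap, so +712 days → 22 October 2002.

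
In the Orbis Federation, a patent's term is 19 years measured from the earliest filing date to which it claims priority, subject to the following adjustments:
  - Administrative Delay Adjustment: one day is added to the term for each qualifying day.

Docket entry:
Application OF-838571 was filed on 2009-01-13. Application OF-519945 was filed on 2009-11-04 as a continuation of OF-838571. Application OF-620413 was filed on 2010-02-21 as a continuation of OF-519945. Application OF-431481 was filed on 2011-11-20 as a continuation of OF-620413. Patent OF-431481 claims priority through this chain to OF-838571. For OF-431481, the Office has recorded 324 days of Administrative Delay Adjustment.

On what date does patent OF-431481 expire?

Earliest priority filing: 13 January 2009.
Base term: 13 January 2009 + 19 years → 13 January 2028.
Administrative Delay Adjustment: +324 days → 2 December 2028.

December 2, 2028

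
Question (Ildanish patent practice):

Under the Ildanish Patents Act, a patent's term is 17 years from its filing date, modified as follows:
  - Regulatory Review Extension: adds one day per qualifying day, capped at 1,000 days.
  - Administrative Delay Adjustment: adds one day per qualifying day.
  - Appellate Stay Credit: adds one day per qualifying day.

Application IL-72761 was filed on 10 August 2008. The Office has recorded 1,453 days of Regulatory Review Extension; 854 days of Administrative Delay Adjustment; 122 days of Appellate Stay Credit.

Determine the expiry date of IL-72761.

2031-01-07

Base term: filing date + 17 years → 10 August 2025.
Regulatory Review Extension: 1453 days claimed exceeds the 1000-day cap, so +1000 days → 6 May 2028.
Administrative Delay Adjustment: +854 days → 7 September 2030.
Appellate Stay Credit: +122 days → 7 January 2031.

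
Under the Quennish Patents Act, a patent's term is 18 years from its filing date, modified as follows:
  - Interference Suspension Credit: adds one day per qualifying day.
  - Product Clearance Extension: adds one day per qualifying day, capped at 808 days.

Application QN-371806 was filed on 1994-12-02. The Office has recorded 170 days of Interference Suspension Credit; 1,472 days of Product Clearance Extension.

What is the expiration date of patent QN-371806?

2015-08-07

Base term: filing date + 18 years → 2 December 2012.
Interference Suspension Credit: +170 days → 21 May 2013.
Product Clearance Extension: 1472 days claimed exceeds the 808-day cap, so +808 days → 7 August 2015.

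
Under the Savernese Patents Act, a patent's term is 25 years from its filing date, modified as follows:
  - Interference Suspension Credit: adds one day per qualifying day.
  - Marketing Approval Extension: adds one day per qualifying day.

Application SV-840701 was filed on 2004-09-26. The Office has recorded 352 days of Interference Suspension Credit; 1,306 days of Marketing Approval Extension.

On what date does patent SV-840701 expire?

Base term: filing date + 25 years → 26 September 2029.
Interference Suspension Credit: +352 days → 13 September 2030.
Marketing Approval Extension: +1306 days → 11 April 2034.

April 11, 2034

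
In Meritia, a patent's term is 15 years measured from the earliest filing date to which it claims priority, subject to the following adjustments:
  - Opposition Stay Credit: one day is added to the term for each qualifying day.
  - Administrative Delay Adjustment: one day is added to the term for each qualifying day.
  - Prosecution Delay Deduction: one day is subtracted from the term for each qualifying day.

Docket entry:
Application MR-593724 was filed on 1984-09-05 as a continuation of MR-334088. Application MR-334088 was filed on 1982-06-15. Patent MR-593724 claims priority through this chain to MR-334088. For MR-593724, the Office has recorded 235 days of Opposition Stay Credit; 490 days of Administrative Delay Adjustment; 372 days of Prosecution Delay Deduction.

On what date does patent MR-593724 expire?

June 3, 1998

Earliest priority filing: 15 June 1982.
Base term: 15 June 1982 + 15 years → 15 June 1997.
Opposition Stay Credit: +235 days → 5 February 1998.
Administrative Delay Adjustment: +490 days → 10 June 1999.
Prosecution Delay Deduction: −372 days → 3 June 1998.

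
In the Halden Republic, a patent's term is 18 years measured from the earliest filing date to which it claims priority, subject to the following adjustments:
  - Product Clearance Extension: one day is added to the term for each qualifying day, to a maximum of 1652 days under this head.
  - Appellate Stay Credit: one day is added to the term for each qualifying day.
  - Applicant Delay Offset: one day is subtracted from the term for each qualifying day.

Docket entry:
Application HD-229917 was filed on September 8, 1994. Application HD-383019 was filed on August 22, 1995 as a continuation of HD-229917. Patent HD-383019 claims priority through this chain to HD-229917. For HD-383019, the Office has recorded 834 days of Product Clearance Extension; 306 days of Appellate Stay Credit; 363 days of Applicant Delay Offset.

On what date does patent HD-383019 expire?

2014-10-25

Earliest priority filing: 8 September 1994.
Base term: 8 September 1994 + 18 years → 8 September 2012.
Product Clearance Extension: 834 days (within the 1652-day cap) → +834 days → 21 December 2014.
Appellate Stay Credit: +306 days → 23 October 2015.
Applicant Delay Offset: −363 days → 25 October 2014.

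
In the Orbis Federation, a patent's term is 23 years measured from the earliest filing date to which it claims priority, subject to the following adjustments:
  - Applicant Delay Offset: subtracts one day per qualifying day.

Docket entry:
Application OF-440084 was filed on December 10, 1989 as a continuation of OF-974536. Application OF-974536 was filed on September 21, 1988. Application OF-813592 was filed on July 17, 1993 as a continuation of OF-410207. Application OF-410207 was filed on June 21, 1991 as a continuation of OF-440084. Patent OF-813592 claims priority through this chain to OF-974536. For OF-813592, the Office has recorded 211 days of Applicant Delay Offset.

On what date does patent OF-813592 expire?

Earliest priority filing: 21 September 1988.
Base term: 21 September 1988 + 23 years → 21 September 2011.
Applicant Delay Offset: −211 days → 22 February 2011.

2011-02-22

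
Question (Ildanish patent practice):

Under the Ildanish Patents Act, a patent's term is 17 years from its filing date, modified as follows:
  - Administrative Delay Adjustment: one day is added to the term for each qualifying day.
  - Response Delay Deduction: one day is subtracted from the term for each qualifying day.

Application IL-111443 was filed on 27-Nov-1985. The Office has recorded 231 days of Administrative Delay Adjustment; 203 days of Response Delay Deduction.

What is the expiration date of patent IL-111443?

Base term: filing date + 17 years → 27 November 2002.
Administrative Delay Adjustment: +231 days → 16 July 2003.
Response Delay Deduction: −203 days → 25 December 2002.

December 25, 2002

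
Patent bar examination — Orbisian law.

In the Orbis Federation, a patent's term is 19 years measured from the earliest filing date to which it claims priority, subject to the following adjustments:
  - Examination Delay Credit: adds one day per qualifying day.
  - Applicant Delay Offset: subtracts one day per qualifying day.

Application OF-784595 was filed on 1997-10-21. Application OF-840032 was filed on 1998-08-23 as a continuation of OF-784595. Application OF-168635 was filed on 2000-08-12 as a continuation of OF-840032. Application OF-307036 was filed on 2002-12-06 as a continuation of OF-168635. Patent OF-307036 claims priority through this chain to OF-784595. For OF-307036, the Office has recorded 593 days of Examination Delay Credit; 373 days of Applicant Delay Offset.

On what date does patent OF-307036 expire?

Earliest priority filing: 21 October 1997.
Base term: 21 October 1997 + 19 years → 21 October 2016.
Examination Delay Credit: +593 days → 6 June 2018.
Applicant Delay Offset: −373 days → 29 May 2017.

2017-05-29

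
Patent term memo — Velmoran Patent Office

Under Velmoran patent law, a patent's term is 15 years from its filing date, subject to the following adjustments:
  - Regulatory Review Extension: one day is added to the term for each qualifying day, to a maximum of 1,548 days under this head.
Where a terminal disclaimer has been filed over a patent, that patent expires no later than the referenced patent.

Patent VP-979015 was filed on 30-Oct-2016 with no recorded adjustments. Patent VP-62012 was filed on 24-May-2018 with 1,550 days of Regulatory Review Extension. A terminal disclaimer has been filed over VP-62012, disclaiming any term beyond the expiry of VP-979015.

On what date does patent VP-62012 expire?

2031-10-30

Natural term of VP-62012:
  Base: filing + 15 years → 24 May 2033.
  Regulatory Review Extension: 1550 days claimed exceeds the 1548-day cap, so +1548 days → 19 August 2037.
Expiry of referenced patent VP-979015:
  Base: filing + 15 years → 30 October 2031.
Terminal disclaimer: VP-62012 expires on the earlier of 19 August 2037 and 30 October 2031.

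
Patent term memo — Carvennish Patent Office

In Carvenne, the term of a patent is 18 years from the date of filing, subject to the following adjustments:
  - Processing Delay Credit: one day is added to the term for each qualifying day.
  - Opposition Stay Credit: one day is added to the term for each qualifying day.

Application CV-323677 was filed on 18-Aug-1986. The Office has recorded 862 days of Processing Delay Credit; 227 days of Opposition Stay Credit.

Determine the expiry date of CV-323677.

Base term: filing date + 18 years → 18 August 2004.
Processing Delay Credit: +862 days → 28 December 2006.
Opposition Stay Credit: +227 days → 12 August 2007.

2007-08-12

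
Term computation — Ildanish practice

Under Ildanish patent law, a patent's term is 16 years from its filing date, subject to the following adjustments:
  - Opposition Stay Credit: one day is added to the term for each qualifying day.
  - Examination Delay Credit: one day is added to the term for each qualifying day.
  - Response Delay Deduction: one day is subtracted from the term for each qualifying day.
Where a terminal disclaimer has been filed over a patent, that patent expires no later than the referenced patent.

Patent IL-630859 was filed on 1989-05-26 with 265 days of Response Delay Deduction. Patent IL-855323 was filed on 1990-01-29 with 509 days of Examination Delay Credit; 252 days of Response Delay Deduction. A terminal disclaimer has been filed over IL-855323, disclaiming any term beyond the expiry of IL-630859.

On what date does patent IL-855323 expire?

Natural term of IL-855323:
  Base: filing + 16 years → 29 January 2006.
  Examination Delay Credit: +509 days → 22 June 2007.
  Response Delay Deduction: −252 days → 13 October 2006.
Expiry of referenced patent IL-630859:
  Base: filing + 16 years → 26 May 2005.
  Response Delay Deduction: −265 days → 3 September 2004.
Terminal disclaimer: IL-855323 expires on the earlier of 13 October 2006 and 3 September 2004.

September 3, 2004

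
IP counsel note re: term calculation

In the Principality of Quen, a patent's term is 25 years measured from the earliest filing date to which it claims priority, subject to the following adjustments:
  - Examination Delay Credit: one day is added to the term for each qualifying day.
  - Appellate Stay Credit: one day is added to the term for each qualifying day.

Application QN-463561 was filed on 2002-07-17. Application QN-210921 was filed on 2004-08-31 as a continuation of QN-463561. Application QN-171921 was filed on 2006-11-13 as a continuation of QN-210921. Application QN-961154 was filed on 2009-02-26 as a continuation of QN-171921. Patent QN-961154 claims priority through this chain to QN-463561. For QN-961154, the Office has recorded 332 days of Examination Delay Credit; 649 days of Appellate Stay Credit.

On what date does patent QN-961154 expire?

March 24, 2030

Earliest priority filing: 17 July 2002.
Base term: 17 July 2002 + 25 years → 17 July 2027.
Examination Delay Credit: +332 days → 13 June 2028.
Appellate Stay Credit: +649 days → 24 March 2030.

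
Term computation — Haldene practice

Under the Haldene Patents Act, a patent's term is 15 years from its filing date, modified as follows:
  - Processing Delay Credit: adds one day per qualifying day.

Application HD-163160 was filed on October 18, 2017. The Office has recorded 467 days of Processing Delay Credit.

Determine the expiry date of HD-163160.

2034-01-28

Base term: filing date + 15 years → 18 October 2032.
Processing Delay Credit: +467 days → 28 January 2034.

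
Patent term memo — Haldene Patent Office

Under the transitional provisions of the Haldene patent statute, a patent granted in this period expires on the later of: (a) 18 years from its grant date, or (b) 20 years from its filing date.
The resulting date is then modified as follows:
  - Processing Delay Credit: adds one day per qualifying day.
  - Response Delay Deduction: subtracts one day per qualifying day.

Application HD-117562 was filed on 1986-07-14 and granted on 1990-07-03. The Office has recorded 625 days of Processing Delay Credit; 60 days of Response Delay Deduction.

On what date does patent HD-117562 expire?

(a) grant + 18 years → 3 July 2008.
(b) filing + 20 years → 14 July 2006.
Later of the two: 3 July 2008.
Processing Delay Credit: +625 days → 20 March 2010.
Response Delay Deduction: −60 days → 19 January 2010.

2010-01-19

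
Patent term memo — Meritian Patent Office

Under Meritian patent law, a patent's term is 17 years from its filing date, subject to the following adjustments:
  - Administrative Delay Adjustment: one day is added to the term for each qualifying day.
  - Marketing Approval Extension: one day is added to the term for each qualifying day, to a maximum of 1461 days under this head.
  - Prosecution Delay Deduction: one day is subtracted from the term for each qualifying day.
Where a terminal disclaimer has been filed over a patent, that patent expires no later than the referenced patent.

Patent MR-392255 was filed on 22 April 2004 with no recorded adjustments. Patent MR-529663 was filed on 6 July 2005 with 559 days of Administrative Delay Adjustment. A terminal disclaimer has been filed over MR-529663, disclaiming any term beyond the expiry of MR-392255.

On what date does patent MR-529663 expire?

Natural term of MR-529663:
  Base: filing + 17 years → 6 July 2022.
  Administrative Delay Adjustment: +559 days → 16 January 2024.
Expiry of referenced patent MR-392255:
  Base: filing + 17 years → 22 April 2021.
Terminal disclaimer: MR-529663 expires on the earlier of 16 January 2024 and 22 April 2021.

April 22, 2021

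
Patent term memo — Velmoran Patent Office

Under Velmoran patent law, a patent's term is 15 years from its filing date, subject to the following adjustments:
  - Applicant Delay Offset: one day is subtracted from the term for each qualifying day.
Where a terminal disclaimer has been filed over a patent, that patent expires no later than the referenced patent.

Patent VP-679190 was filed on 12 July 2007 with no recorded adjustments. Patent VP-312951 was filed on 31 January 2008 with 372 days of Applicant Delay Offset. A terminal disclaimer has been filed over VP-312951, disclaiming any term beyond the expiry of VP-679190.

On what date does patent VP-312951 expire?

Natural term of VP-312951:
  Base: filing + 15 years → 31 January 2023.
  Applicant Delay Offset: −372 days → 24 January 2022.
Expiry of referenced patent VP-679190:
  Base: filing + 15 years → 12 July 2022.
Terminal disclaimer: VP-312951 expires on the earlier of 24 January 2022 and 12 July 2022.

2022-01-24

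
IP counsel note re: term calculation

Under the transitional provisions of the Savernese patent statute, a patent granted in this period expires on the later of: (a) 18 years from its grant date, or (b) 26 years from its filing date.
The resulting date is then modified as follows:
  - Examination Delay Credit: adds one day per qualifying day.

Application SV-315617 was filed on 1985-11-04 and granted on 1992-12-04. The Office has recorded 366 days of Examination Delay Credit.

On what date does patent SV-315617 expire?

November 4, 2012

(a) grant + 18 years → 4 December 2010.
(b) filing + 26 years → 4 November 2011.
Later of the two: 4 November 2011.
Examination Delay Credit: +366 days → 4 November 2012.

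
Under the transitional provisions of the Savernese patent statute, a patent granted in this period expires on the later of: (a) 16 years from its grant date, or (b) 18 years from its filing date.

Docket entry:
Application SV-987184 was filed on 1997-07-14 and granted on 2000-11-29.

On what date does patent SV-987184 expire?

(a) grant + 16 years → 29 November 2016.
(b) filing + 18 years → 14 July 2015.
Later of the two: 29 November 2016.

November 29, 2016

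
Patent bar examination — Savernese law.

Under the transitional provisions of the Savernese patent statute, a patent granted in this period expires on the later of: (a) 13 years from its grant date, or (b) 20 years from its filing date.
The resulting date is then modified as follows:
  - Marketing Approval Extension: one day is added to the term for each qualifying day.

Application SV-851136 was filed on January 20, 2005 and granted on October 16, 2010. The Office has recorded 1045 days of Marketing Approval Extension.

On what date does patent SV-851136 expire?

(a) grant + 13 years → 16 October 2023.
(b) filing + 20 years → 20 January 2025.
Later of the two: 20 January 2025.
Marketing Approval Extension: +1045 days → 1 December 2027.

December 1, 2027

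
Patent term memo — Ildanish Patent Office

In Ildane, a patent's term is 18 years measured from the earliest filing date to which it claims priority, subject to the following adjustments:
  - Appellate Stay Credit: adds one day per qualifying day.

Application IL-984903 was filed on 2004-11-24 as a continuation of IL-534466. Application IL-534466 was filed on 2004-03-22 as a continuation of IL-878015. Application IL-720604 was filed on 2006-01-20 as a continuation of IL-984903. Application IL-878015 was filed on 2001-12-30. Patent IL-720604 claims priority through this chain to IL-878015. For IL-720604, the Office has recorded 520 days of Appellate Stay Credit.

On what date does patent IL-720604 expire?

Earliest priority filing: 30 December 2001.
Base term: 30 December 2001 + 18 years → 30 December 2019.
Appellate Stay Credit: +520 days → 2 June 2021.

June 2, 2021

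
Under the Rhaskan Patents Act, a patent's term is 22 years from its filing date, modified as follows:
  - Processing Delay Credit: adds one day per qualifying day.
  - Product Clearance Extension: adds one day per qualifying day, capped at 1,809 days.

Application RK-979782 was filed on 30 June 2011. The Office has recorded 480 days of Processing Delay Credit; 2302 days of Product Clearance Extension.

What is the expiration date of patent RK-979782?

2039-10-06

Base term: filing date + 22 years → 30 June 2033.
Processing Delay Credit: +480 days → 23 October 2034.
Product Clearance Extension: 2302 days claimed exceeds the 1809-day cap, so +1809 days → 6 October 2039.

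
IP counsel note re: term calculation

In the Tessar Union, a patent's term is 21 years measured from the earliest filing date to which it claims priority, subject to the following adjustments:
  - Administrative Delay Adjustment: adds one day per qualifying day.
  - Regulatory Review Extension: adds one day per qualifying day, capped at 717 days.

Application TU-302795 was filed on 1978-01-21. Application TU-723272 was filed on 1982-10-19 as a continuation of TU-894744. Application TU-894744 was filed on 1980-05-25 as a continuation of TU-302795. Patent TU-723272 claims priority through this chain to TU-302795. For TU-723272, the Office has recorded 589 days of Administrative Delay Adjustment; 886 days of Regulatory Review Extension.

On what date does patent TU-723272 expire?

Earliest priority filing: 21 January 1978.
Base term: 21 January 1978 + 21 years → 21 January 1999.
Administrative Delay Adjustment: +589 days → 1 September 2000.
Regulatory Review Extension: 886 days claimed exceeds the 717-day cap, so +717 days → 19 August 2002.

August 19, 2002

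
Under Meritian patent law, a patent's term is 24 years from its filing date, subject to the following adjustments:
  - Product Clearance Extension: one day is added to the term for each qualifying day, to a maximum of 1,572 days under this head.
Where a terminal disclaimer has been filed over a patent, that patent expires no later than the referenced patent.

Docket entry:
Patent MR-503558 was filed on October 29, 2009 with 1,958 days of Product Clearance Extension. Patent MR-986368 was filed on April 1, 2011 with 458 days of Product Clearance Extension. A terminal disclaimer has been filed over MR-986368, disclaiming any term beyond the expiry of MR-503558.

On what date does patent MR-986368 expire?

July 2, 2036

Natural term of MR-986368:
  Base: filing + 24 years → 1 April 2035.
  Product Clearance Extension: 458 days (within the 1572-day cap) → +458 days → 2 July 2036.
Expiry of referenced patent MR-503558:
  Base: filing + 24 years → 29 October 2033.
  Product Clearance Extension: 1958 days claimed exceeds the 1572-day cap, so +1572 days → 17 February 2038.
Terminal disclaimer: MR-986368 expires on the earlier of 2 July 2036 and 17 February 2038.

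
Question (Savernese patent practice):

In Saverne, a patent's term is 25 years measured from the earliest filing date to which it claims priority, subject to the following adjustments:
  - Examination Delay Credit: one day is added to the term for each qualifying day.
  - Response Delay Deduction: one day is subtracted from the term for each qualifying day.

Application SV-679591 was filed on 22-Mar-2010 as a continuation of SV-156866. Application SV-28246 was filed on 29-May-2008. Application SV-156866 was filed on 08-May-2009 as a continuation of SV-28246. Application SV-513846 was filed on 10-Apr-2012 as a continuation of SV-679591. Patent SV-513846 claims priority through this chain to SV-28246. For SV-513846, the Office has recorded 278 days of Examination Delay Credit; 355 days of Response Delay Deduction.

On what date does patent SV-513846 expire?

Earliest priority filing: 29 May 2008.
Base term: 29 May 2008 + 25 years → 29 May 2033.
Examination Delay Credit: +278 days → 3 March 2034.
Response Delay Deduction: −355 days → 13 March 2033.

March 13, 2033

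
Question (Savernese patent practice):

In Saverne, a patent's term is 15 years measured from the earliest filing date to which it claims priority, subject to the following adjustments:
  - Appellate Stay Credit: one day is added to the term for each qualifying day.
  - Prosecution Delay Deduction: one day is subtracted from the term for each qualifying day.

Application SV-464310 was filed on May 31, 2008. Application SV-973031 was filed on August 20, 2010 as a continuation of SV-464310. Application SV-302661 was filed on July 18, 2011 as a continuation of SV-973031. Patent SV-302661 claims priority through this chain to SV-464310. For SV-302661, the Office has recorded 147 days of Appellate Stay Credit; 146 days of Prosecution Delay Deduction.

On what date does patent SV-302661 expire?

2023-06-01

Earliest priority filing: 31 May 2008.
Base term: 31 May 2008 + 15 years → 31 May 2023.
Appellate Stay Credit: +147 days → 25 October 2023.
Prosecution Delay Deduction: −146 days → 1 June 2023.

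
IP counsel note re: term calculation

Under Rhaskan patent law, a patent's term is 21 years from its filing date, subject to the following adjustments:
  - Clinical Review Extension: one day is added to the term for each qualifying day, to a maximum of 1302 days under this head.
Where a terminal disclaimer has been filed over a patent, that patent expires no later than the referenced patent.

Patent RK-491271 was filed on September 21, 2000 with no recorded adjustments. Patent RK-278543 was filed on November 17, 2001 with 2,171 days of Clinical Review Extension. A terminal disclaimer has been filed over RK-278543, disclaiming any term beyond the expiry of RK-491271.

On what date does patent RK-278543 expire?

2021-09-21

Natural term of RK-278543:
  Base: filing + 21 years → 17 November 2022.
  Clinical Review Extension: 2171 days claimed exceeds the 1302-day cap, so +1302 days → 11 June 2026.
Expiry of referenced patent RK-491271:
  Base: filing + 21 years → 21 September 2021.
Terminal disclaimer: RK-278543 expires on the earlier of 11 June 2026 and 21 September 2021.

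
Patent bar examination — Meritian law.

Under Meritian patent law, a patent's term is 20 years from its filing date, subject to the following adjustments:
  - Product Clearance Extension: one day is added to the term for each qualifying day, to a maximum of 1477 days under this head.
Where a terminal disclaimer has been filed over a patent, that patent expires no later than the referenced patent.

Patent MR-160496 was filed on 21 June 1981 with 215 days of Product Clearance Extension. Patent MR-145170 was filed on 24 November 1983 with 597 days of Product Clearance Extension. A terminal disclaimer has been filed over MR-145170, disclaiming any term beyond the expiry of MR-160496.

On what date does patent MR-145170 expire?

Natural term of MR-145170:
  Base: filing + 20 years → 24 November 2003.
  Product Clearance Extension: 597 days (within the 1477-day cap) → +597 days → 13 July 2005.
Expiry of referenced patent MR-160496:
  Base: filing + 20 years → 21 June 2001.
  Product Clearance Extension: 215 days (within the 1477-day cap) → +215 days → 22 January 2002.
Terminal disclaimer: MR-145170 expires on the earlier of 13 July 2005 and 22 January 2002.

2002-01-22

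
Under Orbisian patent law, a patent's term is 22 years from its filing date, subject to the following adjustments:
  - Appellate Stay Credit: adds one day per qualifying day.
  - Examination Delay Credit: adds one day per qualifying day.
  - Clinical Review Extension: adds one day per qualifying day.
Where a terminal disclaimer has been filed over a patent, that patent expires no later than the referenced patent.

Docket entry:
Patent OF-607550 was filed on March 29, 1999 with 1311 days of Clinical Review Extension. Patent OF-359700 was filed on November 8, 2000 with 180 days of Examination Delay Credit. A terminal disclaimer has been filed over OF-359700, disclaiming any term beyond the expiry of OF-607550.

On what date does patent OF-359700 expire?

2023-05-07

Natural term of OF-359700:
  Base: filing + 22 years → 8 November 2022.
  Examination Delay Credit: +180 days → 7 May 2023.
Expiry of referenced patent OF-607550:
  Base: filing + 22 years → 29 March 2021.
  Clinical Review Extension: +1311 days → 30 October 2024.
Terminal disclaimer: OF-359700 expires on the earlier of 7 May 2023 and 30 October 2024.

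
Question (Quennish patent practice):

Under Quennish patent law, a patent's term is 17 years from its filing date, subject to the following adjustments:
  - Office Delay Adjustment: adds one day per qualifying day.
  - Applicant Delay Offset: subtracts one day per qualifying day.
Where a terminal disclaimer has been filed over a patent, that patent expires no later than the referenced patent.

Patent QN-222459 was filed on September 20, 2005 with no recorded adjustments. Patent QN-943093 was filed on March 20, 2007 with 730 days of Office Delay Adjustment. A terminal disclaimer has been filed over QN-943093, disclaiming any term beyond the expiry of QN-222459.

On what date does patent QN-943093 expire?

Natural term of QN-943093:
  Base: filing + 17 years → 20 March 2024.
  Office Delay Adjustment: +730 days → 20 March 2026.
Expiry of referenced patent QN-222459:
  Base: filing + 17 years → 20 September 2022.
Terminal disclaimer: QN-943093 expires on the earlier of 20 March 2026 and 20 September 2022.

2022-09-20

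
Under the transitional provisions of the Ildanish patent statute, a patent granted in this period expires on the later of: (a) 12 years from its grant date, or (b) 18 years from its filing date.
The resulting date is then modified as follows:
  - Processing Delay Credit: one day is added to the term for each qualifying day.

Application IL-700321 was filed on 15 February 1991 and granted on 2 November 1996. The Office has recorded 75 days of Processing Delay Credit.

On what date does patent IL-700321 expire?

(a) grant + 12 years → 2 November 2008.
(b) filing + 18 years → 15 February 2009.
Later of the two: 15 February 2009.
Processing Delay Credit: +75 days → 1 May 2009.

May 1, 2009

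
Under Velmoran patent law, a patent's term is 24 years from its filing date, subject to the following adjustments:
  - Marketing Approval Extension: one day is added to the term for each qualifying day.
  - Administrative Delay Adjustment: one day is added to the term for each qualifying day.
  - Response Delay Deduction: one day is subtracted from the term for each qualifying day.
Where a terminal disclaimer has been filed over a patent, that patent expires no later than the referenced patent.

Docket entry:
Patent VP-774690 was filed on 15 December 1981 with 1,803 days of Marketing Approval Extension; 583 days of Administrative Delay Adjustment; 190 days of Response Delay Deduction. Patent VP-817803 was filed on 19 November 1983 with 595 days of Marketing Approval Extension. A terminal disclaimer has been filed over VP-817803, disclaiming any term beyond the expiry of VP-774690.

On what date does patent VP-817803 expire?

Natural term of VP-817803:
  Base: filing + 24 years → 19 November 2007.
  Marketing Approval Extension: +595 days → 6 July 2009.
Expiry of referenced patent VP-774690:
  Base: filing + 24 years → 15 December 2005.
  Marketing Approval Extension: +1803 days → 22 November 2010.
  Administrative Delay Adjustment: +583 days → 27 June 2012.
  Response Delay Deduction: −190 days → 20 December 2011.
Terminal disclaimer: VP-817803 expires on the earlier of 6 July 2009 and 20 December 2011.

2009-07-06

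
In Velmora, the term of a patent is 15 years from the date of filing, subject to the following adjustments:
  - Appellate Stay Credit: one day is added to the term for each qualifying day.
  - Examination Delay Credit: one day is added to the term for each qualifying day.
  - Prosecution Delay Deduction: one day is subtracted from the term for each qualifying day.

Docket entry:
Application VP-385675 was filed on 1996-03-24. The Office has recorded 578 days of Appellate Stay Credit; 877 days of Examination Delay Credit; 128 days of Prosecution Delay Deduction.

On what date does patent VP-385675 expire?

Base term: filing date + 15 years → 24 March 2011.
Appellate Stay Credit: +578 days → 22 October 2012.
Examination Delay Credit: +877 days → 18 March 2015.
Prosecution Delay Deduction: −128 days → 10 November 2014.

2014-11-10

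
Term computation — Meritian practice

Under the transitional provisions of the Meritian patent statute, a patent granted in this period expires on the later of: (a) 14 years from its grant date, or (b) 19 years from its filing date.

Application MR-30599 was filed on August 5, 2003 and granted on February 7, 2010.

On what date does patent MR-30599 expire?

(a) grant + 14 years → 7 February 2024.
(b) filing + 19 years → 5 August 2022.
Later of the two: 7 February 2024.

February 7, 2024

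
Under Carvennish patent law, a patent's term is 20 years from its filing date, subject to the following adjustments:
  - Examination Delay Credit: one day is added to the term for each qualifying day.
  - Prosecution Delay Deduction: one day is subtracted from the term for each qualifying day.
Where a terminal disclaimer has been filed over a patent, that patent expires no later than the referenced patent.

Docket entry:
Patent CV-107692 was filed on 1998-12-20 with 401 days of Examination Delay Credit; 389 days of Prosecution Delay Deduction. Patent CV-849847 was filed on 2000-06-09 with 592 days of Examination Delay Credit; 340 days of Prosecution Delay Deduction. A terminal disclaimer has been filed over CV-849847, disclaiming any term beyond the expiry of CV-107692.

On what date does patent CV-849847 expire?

Natural term of CV-849847:
  Base: filing + 20 years → 9 June 2020.
  Examination Delay Credit: +592 days → 22 January 2022.
  Prosecution Delay Deduction: −340 days → 16 February 2021.
Expiry of referenced patent CV-107692:
  Base: filing + 20 years → 20 December 2018.
  Examination Delay Credit: +401 days → 25 January 2020.
  Prosecution Delay Deduction: −389 days → 1 January 2019.
Terminal disclaimer: CV-849847 expires on the earlier of 16 February 2021 and 1 January 2019.

January 1, 2019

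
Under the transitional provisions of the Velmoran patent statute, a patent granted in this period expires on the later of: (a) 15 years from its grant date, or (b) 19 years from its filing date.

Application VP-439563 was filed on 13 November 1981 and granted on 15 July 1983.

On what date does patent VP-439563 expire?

(a) grant + 15 years → 15 July 1998.
(b) filing + 19 years → 13 November 2000.
Later of the two: 13 November 2000.

November 13, 2000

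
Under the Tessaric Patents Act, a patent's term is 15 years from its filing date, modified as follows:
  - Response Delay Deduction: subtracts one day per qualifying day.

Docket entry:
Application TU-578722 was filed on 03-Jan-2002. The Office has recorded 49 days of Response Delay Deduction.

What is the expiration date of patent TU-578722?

Base term: filing date + 15 years → 3 January 2017.
Response Delay Deduction: −49 days → 15 November 2016.

2016-11-15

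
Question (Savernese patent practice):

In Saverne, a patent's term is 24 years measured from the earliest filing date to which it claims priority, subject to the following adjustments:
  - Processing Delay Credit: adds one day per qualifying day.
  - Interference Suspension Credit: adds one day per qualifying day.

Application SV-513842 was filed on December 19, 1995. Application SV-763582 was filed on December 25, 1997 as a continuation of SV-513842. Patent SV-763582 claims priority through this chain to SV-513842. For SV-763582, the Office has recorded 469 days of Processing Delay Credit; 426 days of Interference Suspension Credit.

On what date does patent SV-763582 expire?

Earliest priority filing: 19 December 1995.
Base term: 19 December 1995 + 24 years → 19 December 2019.
Processing Delay Credit: +469 days → 1 April 2021.
Interference Suspension Credit: +426 days → 1 June 2022.

June 1, 2022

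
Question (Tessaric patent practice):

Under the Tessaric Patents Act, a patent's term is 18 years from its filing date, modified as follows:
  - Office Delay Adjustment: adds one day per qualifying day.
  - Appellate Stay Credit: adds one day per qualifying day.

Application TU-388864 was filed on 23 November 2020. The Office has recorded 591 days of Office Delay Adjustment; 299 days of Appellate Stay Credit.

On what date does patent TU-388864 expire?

May 1, 2041

Base term: filing date + 18 years → 23 November 2038.
Office Delay Adjustment: +591 days → 6 July 2040.
Appellate Stay Credit: +299 days → 1 May 2041.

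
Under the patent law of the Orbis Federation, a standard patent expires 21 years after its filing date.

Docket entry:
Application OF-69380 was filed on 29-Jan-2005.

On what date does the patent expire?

2026-01-29

Filing date + 21 years → 29 January 2026.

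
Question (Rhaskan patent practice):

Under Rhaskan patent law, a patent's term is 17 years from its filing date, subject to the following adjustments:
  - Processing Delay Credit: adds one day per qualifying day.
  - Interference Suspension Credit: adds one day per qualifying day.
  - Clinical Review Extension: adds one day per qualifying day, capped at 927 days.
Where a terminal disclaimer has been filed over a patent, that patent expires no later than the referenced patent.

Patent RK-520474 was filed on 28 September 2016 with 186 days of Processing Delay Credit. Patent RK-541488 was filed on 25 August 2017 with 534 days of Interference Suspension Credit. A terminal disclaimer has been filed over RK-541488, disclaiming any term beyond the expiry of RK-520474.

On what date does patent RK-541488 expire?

Natural term of RK-541488:
  Base: filing + 17 years → 25 August 2034.
  Interference Suspension Credit: +534 days → 10 February 2036.
Expiry of referenced patent RK-520474:
  Base: filing + 17 years → 28 September 2033.
  Processing Delay Credit: +186 days → 2 April 2034.
Terminal disclaimer: RK-541488 expires on the earlier of 10 February 2036 and 2 April 2034.

April 2, 2034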